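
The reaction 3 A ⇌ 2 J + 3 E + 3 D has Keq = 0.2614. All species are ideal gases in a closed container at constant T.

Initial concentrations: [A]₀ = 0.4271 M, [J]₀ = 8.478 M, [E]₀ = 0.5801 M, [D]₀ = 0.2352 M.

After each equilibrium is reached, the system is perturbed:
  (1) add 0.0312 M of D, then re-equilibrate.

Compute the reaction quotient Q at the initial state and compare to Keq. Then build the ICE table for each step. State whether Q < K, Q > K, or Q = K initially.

Q₀ = 2.343 vs Keq = 0.2614 ⇒ Q>K, reverse
Step 1:
                   A          J          E          D
  Initial     0.4271      8.478     0.5801     0.2352
  Change     0.07915   -0.05276   -0.07915   -0.07915
  Equil       0.5062      8.425      0.501     0.1561
  solve Keq expr → x = -0.02638; check Q = 0.2614
Then add 0.0312 M of D.
Step 2:
                   A          J          E          D
  Initial     0.5062      8.425      0.501     0.1873
  Change     0.01888   -0.01258   -0.01888   -0.01888
  Equil       0.5251      8.413     0.4821     0.1684
  solve Keq expr → x = -0.006292; check Q = 0.2614

Q₀ = 2.343; Q > K (proceeds reverse)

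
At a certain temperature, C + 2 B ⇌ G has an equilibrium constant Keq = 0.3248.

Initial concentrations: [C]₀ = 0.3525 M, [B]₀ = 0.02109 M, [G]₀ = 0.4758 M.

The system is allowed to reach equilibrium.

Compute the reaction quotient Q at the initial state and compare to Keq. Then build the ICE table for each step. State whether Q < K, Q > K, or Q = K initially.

Q₀ = 3035; Q > K (proceeds reverse)

Q₀ = 3035 vs Keq = 0.3248 ⇒ Q>K, reverse
Step 1:
                    C           B           G
  Initial      0.3525     0.02109      0.4758
  Change       0.3539      0.7078     -0.3539
  Equil        0.7064      0.7289      0.1219
  solve Keq expr → x = -0.3539; check Q = 0.3248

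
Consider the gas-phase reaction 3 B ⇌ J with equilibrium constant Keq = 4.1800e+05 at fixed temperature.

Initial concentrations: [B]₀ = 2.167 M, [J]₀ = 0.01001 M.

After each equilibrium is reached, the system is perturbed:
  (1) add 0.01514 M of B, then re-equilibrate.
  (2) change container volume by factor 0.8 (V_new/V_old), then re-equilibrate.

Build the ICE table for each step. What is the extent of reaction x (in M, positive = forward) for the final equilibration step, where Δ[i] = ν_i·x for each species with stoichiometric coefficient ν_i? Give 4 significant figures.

x = 6.9355e-04 M

Q₀ = 9.8369e-04 vs Keq = 4.1800e+05 ⇒ Q<K, forward
Step 1:
                  B         J
  I           2.167   0.01001
  C          -2.155    0.7183
  E         0.01203    0.7283
  solve Keq expr → x = 0.7183; check Q = 4.1800e+05
Then add 0.01514 M of B.
Step 2:
                  B         J
  I         0.02717    0.7283
  C        -0.01511  0.005037
  E         0.01206    0.7334
  solve Keq expr → x = 0.005037; check Q = 4.1800e+05
Then change container volume by factor 0.8 (V_new/V_old).
Step 3:
                  B         J
  I         0.01508    0.9167
  C       -0.002081 6.9355e-04
  E           0.013    0.9174
  solve Keq expr → x = 6.9355e-04; check Q = 4.1800e+05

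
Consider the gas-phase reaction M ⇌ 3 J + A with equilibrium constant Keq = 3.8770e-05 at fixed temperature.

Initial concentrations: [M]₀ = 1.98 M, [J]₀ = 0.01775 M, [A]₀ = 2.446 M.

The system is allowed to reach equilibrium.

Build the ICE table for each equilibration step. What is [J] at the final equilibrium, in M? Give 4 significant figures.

[J]_eq = 0.0315 M

Q₀ = 6.9085e-06 vs Keq = 3.8770e-05 ⇒ Q<K, forward
Step 1:
                    M           J           A
  init           1.98     0.01775       2.446
  Δ         -0.004583     0.01375    0.004583
  eq            1.975      0.0315       2.451
  solve Keq expr → x = 0.004583; check Q = 3.8770e-05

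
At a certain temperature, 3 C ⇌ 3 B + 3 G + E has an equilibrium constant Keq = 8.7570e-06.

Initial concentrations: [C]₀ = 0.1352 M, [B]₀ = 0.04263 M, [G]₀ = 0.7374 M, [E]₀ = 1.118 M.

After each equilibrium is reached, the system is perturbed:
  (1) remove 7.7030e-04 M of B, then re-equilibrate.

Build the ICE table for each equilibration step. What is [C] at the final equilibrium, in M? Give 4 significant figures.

[C]_eq = 0.1722 M

Q₀ = 0.01405 vs Keq = 8.7570e-06 ⇒ Q>K, reverse
Step 1:
                    C           B           G           E
  Initial      0.1352     0.04263      0.7374       1.118
  Change       0.0377     -0.0377     -0.0377    -0.01257
  Equil        0.1729    0.004926      0.6997       1.105
  solve Keq expr → x = -0.01257; check Q = 8.7570e-06
Then remove 7.7030e-04 M of B.
Step 2:
                    C           B           G           E
  Initial      0.1729    0.004156      0.6997       1.105
  Change  -7.4354e-04  7.4354e-04  7.4354e-04  2.4785e-04
  Equil        0.1722    0.004899      0.7004       1.106
  solve Keq expr → x = 2.4785e-04; check Q = 8.7570e-06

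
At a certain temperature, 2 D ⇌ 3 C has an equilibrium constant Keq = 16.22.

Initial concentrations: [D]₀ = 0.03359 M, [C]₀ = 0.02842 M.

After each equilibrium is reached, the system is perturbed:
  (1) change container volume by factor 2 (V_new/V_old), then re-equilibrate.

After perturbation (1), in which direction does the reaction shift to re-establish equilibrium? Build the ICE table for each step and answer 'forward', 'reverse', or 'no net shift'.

Direction: forward

Q₀ = 0.02034 vs Keq = 16.22 ⇒ Q<K, forward
Step 1:
                   D          C
  I          0.03359    0.02842
  C         -0.02883    0.04324
  E         0.004763    0.07166
  solve Keq expr → x = 0.01441; check Q = 16.22
Then change container volume by factor 2 (V_new/V_old).
Step 2:
                   D          C
  I         0.002382    0.03583
  C       -6.3044e-04 9.4566e-04
  E         0.001751    0.03678
  solve Keq expr → x = 3.1522e-04; check Q = 16.22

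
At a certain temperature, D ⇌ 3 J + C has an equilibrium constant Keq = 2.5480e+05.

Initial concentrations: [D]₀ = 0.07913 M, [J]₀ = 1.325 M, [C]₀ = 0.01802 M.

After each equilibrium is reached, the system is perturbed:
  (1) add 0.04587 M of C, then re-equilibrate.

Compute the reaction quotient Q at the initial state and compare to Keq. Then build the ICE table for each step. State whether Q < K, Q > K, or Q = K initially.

Q₀ = 0.5297 vs Keq = 2.5480e+05 ⇒ Q<K, forward
Step 1:
                    D           J           C
  init        0.07913       1.325     0.01802
  Δ          -0.07913      0.2374     0.07913
  eq       1.4541e-06       1.562     0.09715
  solve Keq expr → x = 0.07913; check Q = 2.5480e+05
Then add 0.04587 M of C.
Step 2:
                    D           J           C
  init     1.4541e-06       1.562       0.143
  Δ        6.8657e-07 -2.0597e-06 -6.8657e-07
  eq       2.1407e-06       1.562       0.143
  solve Keq expr → x = -6.8657e-07; check Q = 2.5480e+05

Q₀ = 0.5297; Q < K (proceeds forward)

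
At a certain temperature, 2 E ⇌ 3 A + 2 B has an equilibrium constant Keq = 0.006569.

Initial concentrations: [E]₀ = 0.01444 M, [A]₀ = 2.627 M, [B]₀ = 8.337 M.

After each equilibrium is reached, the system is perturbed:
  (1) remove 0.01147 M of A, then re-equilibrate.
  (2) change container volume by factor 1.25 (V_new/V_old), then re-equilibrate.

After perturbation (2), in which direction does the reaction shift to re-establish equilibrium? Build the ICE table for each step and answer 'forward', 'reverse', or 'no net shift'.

Q₀ = 6.0432e+06 vs Keq = 0.006569 ⇒ Q>K, reverse
Step 1:
                  E         A         B
  init      0.01444     2.627     8.337
  Δ           1.701    -2.551    -1.701
  eq          1.715   0.07599     6.636
  solve Keq expr → x = -0.8503; check Q = 0.006569
Then remove 0.01147 M of A.
Step 2:
                  E         A         B
  init        1.715   0.06452     6.636
  Δ       -0.007462   0.01119  0.007462
  eq          1.708   0.07571     6.644
  solve Keq expr → x = 0.003731; check Q = 0.006569
Then change container volume by factor 1.25 (V_new/V_old).
Step 3:
                  E         A         B
  init        1.366   0.06057     5.315
  Δ       -0.009792   0.01469  0.009792
  eq          1.356   0.07526     5.325
  solve Keq expr → x = 0.004896; check Q = 0.006569

Direction: forward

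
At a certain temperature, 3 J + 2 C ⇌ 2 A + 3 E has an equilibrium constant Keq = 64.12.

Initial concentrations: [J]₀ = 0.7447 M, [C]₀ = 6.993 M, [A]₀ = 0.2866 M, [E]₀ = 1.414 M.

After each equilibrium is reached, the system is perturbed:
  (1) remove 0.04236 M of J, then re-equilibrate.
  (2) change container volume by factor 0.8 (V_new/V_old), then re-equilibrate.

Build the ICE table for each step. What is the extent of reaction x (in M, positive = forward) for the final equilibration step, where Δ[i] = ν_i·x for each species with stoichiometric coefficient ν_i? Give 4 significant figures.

x = 0 M

Q₀ = 0.0115 vs Keq = 64.12 ⇒ Q<K, forward
Step 1:
                   J          C          A          E
  I           0.7447      6.993     0.2866      1.414
  C          -0.6293    -0.4196     0.4196     0.6293
  E           0.1154      6.573     0.7062      2.043
  solve Keq expr → x = 0.2098; check Q = 64.12
Then remove 0.04236 M of J.
Step 2:
                   J          C          A          E
  I          0.07301      6.573     0.7062      2.043
  C           0.0373    0.02487   -0.02487    -0.0373
  E           0.1103      6.598     0.6813      2.006
  solve Keq expr → x = -0.01243; check Q = 64.12
Then change container volume by factor 0.8 (V_new/V_old).
Step 3:
                   J          C          A          E
  I           0.1379      8.248     0.8516      2.508
  C                0          0          0          0
  E           0.1379      8.248     0.8516      2.508
  solve Keq expr → x = 0; check Q = 64.12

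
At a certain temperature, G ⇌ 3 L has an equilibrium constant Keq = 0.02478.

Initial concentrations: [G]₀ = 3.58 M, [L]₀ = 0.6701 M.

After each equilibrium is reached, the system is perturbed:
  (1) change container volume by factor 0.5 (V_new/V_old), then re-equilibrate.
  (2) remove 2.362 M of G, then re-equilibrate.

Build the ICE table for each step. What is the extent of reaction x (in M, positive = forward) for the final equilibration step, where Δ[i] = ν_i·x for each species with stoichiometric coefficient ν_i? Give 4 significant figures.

Q₀ = 0.08405 vs Keq = 0.02478 ⇒ Q>K, reverse
Step 1:
                  G         L
  init         3.58    0.6701
  Δ         0.07369   -0.2211
  eq          3.654     0.449
  solve Keq expr → x = -0.07369; check Q = 0.02478
Then change container volume by factor 0.5 (V_new/V_old).
Step 2:
                  G         L
  init        7.307    0.8981
  Δ          0.1098   -0.3295
  eq          7.417    0.5686
  solve Keq expr → x = -0.1098; check Q = 0.02478
Then remove 2.362 M of G.
Step 3:
                  G         L
  init        5.055    0.5686
  Δ         0.02249  -0.06747
  eq          5.078    0.5011
  solve Keq expr → x = -0.02249; check Q = 0.02478

x = -0.02249 M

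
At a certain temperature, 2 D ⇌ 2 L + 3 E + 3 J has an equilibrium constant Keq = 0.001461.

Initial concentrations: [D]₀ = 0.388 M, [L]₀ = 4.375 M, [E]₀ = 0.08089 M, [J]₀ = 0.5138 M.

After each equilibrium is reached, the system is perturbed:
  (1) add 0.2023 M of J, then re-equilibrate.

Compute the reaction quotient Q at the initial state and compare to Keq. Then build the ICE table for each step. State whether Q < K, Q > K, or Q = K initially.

Q₀ = 0.009128; Q > K (proceeds reverse)

Q₀ = 0.009128 vs Keq = 0.001461 ⇒ Q>K, reverse
Step 1:
                   D          L          E          J
  init         0.388      4.375    0.08089     0.5138
  Δ          0.02144   -0.02144   -0.03217   -0.03217
  eq          0.4094      4.354    0.04872     0.4816
  solve Keq expr → x = -0.01072; check Q = 0.001461
Then add 0.2023 M of J.
Step 2:
                   D          L          E          J
  init        0.4094      4.354    0.04872     0.6839
  Δ         0.008793  -0.008793   -0.01319   -0.01319
  eq          0.4182      4.345    0.03553     0.6707
  solve Keq expr → x = -0.004397; check Q = 0.001461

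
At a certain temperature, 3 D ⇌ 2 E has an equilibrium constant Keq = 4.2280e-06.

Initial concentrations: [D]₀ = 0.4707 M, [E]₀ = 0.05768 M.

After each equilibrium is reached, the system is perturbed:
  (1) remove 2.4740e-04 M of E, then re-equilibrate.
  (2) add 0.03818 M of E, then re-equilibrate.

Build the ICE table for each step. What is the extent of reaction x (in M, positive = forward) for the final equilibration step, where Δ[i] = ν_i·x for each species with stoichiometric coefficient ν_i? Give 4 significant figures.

x = -0.01902 M

Q₀ = 0.0319 vs Keq = 4.2280e-06 ⇒ Q>K, reverse
Step 1:
                    D           E
  I            0.4707     0.05768
  C           0.08524    -0.05683
  E            0.5559  8.5234e-04
  solve Keq expr → x = -0.02841; check Q = 4.2280e-06
Then remove 2.4740e-04 M of E.
Step 2:
                    D           E
  I            0.5559  6.0494e-04
  C       -3.6982e-04  2.4655e-04
  E            0.5556  8.5149e-04
  solve Keq expr → x = 1.2327e-04; check Q = 4.2280e-06
Then add 0.03818 M of E.
Step 3:
                    D           E
  I            0.5556     0.03903
  C           0.05707    -0.03805
  E            0.6126  9.8600e-04
  solve Keq expr → x = -0.01902; check Q = 4.2280e-06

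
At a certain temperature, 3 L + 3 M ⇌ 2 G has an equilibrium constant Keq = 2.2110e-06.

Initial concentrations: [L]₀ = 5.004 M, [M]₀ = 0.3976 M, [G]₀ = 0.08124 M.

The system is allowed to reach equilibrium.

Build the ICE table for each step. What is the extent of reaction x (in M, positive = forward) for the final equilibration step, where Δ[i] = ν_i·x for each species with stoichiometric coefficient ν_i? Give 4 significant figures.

x = -0.03749 M

Q₀ = 8.3801e-04 vs Keq = 2.2110e-06 ⇒ Q>K, reverse
Step 1:
                   L          M          G
  I            5.004     0.3976    0.08124
  C           0.1125     0.1125   -0.07497
  E            5.116     0.5101   0.006269
  solve Keq expr → x = -0.03749; check Q = 2.2110e-06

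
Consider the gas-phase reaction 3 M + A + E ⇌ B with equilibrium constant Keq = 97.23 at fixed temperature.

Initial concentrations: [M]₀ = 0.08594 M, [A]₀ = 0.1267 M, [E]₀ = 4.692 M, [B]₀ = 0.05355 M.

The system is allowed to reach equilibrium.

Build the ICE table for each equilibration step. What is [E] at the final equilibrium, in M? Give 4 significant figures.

[E]_eq = 4.695 M

Q₀ = 141.9 vs Keq = 97.23 ⇒ Q>K, reverse
Step 1:
                    M           A           E           B
  Initial     0.08594      0.1267       4.692     0.05355
  Change     0.008943    0.002981    0.002981   -0.002981
  Equil       0.09488      0.1297       4.695     0.05057
  solve Keq expr → x = -0.002981; check Q = 97.23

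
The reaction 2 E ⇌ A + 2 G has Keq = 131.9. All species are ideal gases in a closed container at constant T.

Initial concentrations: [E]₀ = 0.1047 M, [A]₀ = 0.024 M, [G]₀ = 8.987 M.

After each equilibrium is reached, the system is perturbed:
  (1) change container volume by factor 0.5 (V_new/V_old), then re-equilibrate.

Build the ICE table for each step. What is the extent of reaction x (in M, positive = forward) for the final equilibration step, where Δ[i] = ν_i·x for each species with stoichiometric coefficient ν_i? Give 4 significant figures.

Q₀ = 176.8 vs Keq = 131.9 ⇒ Q>K, reverse
Step 1:
                  E         A         G
  init       0.1047     0.024     8.987
  Δ        0.007106 -0.003553 -0.007106
  eq         0.1118   0.02045      8.98
  solve Keq expr → x = -0.003553; check Q = 131.9
Then change container volume by factor 0.5 (V_new/V_old).
Step 2:
                  E         A         G
  init       0.2236   0.04089     17.96
  Δ          0.0293  -0.01465   -0.0293
  eq         0.2529   0.02624     17.93
  solve Keq expr → x = -0.01465; check Q = 131.9

x = -0.01465 M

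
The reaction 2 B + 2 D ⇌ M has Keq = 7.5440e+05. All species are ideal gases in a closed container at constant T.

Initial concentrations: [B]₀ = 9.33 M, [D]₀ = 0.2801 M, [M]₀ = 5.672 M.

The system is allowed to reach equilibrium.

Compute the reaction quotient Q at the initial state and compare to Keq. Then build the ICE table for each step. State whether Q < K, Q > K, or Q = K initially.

Q₀ = 0.8305; Q < K (proceeds forward)

Q₀ = 0.8305 vs Keq = 7.5440e+05 ⇒ Q<K, forward
Step 1:
                    B           D           M
  I              9.33      0.2801       5.672
  C           -0.2798     -0.2798      0.1399
  E              9.05  3.0669e-04       5.812
  solve Keq expr → x = 0.1399; check Q = 7.5440e+05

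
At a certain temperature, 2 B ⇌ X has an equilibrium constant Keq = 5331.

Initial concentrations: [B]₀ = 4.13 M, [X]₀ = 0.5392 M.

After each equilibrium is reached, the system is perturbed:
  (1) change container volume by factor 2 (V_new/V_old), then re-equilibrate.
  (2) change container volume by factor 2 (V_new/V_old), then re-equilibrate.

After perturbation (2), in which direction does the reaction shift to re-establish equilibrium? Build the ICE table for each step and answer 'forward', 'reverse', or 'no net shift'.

Q₀ = 0.03161 vs Keq = 5331 ⇒ Q<K, forward
Step 1:
                    B           X
  I              4.13      0.5392
  C            -4.108       2.054
  E           0.02206       2.593
  solve Keq expr → x = 2.054; check Q = 5331
Then change container volume by factor 2 (V_new/V_old).
Step 2:
                    B           X
  I           0.01103       1.297
  C          0.004554   -0.002277
  E           0.01558       1.294
  solve Keq expr → x = -0.002277; check Q = 5331
Then change container volume by factor 2 (V_new/V_old).
Step 3:
                    B           X
  I          0.007791      0.6472
  C          0.003213   -0.001607
  E             0.011      0.6455
  solve Keq expr → x = -0.001607; check Q = 5331

Direction: reverse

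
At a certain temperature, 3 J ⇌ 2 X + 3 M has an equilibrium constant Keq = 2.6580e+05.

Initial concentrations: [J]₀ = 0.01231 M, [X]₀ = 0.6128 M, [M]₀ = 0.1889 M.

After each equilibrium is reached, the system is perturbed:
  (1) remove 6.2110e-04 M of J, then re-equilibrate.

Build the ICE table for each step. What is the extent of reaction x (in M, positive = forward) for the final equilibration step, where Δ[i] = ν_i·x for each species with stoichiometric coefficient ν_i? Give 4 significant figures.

x = -2.0439e-04 M

Q₀ = 1357 vs Keq = 2.6580e+05 ⇒ Q<K, forward
Step 1:
                  J         X         M
  I         0.01231    0.6128    0.1889
  C        -0.01006  0.006707   0.01006
  E        0.002249    0.6195     0.199
  solve Keq expr → x = 0.003354; check Q = 2.6580e+05
Then remove 6.2110e-04 M of J.
Step 2:
                  J         X         M
  I        0.001628    0.6195     0.199
  C       6.1318e-04 -4.0879e-04 -6.1318e-04
  E        0.002241    0.6191    0.1983
  solve Keq expr → x = -2.0439e-04; check Q = 2.6580e+05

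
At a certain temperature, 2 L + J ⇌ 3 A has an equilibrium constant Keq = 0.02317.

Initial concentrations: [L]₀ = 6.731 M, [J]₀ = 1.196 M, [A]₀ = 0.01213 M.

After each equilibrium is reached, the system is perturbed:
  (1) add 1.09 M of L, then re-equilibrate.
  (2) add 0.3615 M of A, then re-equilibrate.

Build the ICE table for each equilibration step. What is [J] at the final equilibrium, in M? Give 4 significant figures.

[J]_eq = 0.9652 M

Q₀ = 3.2938e-08 vs Keq = 0.02317 ⇒ Q<K, forward
Step 1:
                   L          J          A
  init         6.731      1.196    0.01213
  Δ          -0.6048    -0.3024     0.9072
  eq           6.126     0.8936     0.9194
  solve Keq expr → x = 0.3024; check Q = 0.02317
Then add 1.09 M of L.
Step 2:
                   L          J          A
  init         7.216     0.8936     0.9194
  Δ         -0.05934   -0.02967    0.08901
  eq           7.157     0.8639      1.008
  solve Keq expr → x = 0.02967; check Q = 0.02317
Then add 0.3615 M of A.
Step 3:
                   L          J          A
  init         7.157     0.8639       1.37
  Δ           0.2026     0.1013    -0.3039
  eq           7.359     0.9652      1.066
  solve Keq expr → x = -0.1013; check Q = 0.02317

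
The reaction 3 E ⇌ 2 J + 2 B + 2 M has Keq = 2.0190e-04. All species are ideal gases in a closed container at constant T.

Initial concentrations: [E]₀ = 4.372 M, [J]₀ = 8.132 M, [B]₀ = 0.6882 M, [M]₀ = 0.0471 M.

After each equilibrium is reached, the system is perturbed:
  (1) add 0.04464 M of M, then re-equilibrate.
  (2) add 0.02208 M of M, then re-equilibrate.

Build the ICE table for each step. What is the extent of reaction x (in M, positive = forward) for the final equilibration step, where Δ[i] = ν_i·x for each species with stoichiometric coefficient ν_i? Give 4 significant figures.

Q₀ = 8.3143e-04 vs Keq = 2.0190e-04 ⇒ Q>K, reverse
Step 1:
                  E         J         B         M
  init        4.372     8.132    0.6882    0.0471
  Δ         0.03412  -0.02275  -0.02275  -0.02275
  eq          4.406     8.109    0.6655   0.02435
  solve Keq expr → x = -0.01137; check Q = 2.0190e-04
Then add 0.04464 M of M.
Step 2:
                  E         J         B         M
  init        4.406     8.109    0.6655   0.06899
  Δ         0.06343  -0.04228  -0.04228  -0.04228
  eq           4.47     8.067    0.6232   0.02671
  solve Keq expr → x = -0.02114; check Q = 2.0190e-04
Then add 0.02208 M of M.
Step 3:
                  E         J         B         M
  init         4.47     8.067    0.6232   0.04879
  Δ         0.03119   -0.0208   -0.0208   -0.0208
  eq          4.501     8.046    0.6024   0.02799
  solve Keq expr → x = -0.0104; check Q = 2.0190e-04

x = -0.0104 M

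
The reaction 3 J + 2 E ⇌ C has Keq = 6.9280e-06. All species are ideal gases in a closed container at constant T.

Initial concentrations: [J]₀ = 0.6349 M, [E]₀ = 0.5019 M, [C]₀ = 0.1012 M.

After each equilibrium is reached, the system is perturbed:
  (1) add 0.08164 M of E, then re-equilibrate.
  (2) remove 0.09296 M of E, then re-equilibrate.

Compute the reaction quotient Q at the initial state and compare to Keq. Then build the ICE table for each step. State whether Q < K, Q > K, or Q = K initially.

Q₀ = 1.57; Q > K (proceeds reverse)

Q₀ = 1.57 vs Keq = 6.9280e-06 ⇒ Q>K, reverse
Step 1:
                   J          E          C
  I           0.6349     0.5019     0.1012
  C           0.3036     0.2024    -0.1012
  E           0.9385     0.7043 2.8406e-06
  solve Keq expr → x = -0.1012; check Q = 6.9280e-06
Then add 0.08164 M of E.
Step 2:
                   J          E          C
  I           0.9385     0.7859 2.8406e-06
  C       -2.0900e-06 -1.3934e-06 6.9668e-07
  E           0.9385     0.7859 3.5373e-06
  solve Keq expr → x = 6.9668e-07; check Q = 6.9280e-06
Then remove 0.09296 M of E.
Step 3:
                   J          E          C
  I           0.9385      0.693 3.5373e-06
  C       2.3618e-06 1.5745e-06 -7.8725e-07
  E           0.9385      0.693 2.7500e-06
  solve Keq expr → x = -7.8725e-07; check Q = 6.9280e-06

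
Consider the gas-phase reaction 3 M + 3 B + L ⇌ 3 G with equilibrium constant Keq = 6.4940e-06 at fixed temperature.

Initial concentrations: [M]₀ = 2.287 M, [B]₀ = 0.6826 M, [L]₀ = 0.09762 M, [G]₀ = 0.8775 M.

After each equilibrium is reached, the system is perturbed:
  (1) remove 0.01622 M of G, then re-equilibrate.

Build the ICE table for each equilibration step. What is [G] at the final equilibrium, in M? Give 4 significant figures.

Q₀ = 1.819 vs Keq = 6.4940e-06 ⇒ Q>K, reverse
Step 1:
                   M          B          L          G
  I            2.287     0.6826    0.09762     0.8775
  C           0.8153     0.8153     0.2718    -0.8153
  E            3.102      1.498     0.3694    0.06221
  solve Keq expr → x = -0.2718; check Q = 6.4940e-06
Then remove 0.01622 M of G.
Step 2:
                   M          B          L          G
  I            3.102      1.498     0.3694    0.04599
  C         -0.01502   -0.01502  -0.005007    0.01502
  E            3.087      1.483     0.3644    0.06101
  solve Keq expr → x = 0.005007; check Q = 6.4940e-06

[G]_eq = 0.06101 M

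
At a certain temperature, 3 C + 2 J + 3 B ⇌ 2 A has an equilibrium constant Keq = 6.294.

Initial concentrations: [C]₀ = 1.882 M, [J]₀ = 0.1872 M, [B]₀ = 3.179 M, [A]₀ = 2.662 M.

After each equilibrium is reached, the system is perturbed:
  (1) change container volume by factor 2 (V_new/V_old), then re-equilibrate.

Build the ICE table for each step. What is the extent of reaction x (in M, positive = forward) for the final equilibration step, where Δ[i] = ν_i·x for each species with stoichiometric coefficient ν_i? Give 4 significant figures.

Q₀ = 0.9442 vs Keq = 6.294 ⇒ Q<K, forward
Step 1:
                    C           J           B           A
  Initial       1.882      0.1872       3.179       2.662
  Change      -0.1446    -0.09637     -0.1446     0.09637
  Equil         1.737     0.09083       3.034       2.758
  solve Keq expr → x = 0.04819; check Q = 6.294
Then change container volume by factor 2 (V_new/V_old).
Step 2:
                    C           J           B           A
  Initial      0.8687     0.04541       1.517       1.379
  Change       0.2173      0.1449      0.2173     -0.1449
  Equil         1.086      0.1903       1.735       1.234
  solve Keq expr → x = -0.07244; check Q = 6.294

x = -0.07244 M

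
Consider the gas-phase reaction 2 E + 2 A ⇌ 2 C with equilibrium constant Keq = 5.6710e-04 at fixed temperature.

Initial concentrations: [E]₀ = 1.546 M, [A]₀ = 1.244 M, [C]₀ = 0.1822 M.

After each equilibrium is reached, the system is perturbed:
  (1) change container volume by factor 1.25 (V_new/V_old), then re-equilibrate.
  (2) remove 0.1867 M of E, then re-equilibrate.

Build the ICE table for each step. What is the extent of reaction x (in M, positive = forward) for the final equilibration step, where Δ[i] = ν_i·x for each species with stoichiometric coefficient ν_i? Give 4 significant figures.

x = -0.002331 M

Q₀ = 0.008975 vs Keq = 5.6710e-04 ⇒ Q>K, reverse
Step 1:
                    E           A           C
  Initial       1.546       1.244      0.1822
  Change       0.1275      0.1275     -0.1275
  Equil         1.674       1.372     0.05466
  solve Keq expr → x = -0.06377; check Q = 5.6710e-04
Then change container volume by factor 1.25 (V_new/V_old).
Step 2:
                    E           A           C
  Initial       1.339       1.097     0.04373
  Change     0.008265    0.008265   -0.008265
  Equil         1.347       1.105     0.03546
  solve Keq expr → x = -0.004132; check Q = 5.6710e-04
Then remove 0.1867 M of E.
Step 3:
                    E           A           C
  Initial        1.16       1.105     0.03546
  Change     0.004663    0.004663   -0.004663
  Equil         1.165        1.11      0.0308
  solve Keq expr → x = -0.002331; check Q = 5.6710e-04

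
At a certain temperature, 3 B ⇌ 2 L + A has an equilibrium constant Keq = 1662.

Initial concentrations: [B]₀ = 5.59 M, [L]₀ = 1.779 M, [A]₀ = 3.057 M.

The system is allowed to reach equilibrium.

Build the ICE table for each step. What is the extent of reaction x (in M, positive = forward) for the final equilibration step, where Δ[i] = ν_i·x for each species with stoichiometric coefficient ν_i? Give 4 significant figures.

x = 1.721 M

Q₀ = 0.05539 vs Keq = 1662 ⇒ Q<K, forward
Step 1:
                  B         L         A
  I            5.59     1.779     3.057
  C          -5.162     3.441     1.721
  E          0.4279      5.22     4.778
  solve Keq expr → x = 1.721; check Q = 1662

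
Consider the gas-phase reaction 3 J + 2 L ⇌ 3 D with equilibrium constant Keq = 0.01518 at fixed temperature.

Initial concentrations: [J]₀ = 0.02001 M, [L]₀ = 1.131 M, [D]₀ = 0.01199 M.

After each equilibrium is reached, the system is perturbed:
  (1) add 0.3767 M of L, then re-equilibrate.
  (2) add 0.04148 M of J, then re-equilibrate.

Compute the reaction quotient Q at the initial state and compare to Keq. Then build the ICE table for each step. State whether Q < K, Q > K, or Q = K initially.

Q₀ = 0.1682; Q > K (proceeds reverse)

Q₀ = 0.1682 vs Keq = 0.01518 ⇒ Q>K, reverse
Step 1:
                  J         L         D
  I         0.02001     1.131   0.01199
  C          0.0052  0.003467   -0.0052
  E         0.02521     1.134   0.00679
  solve Keq expr → x = -0.001733; check Q = 0.01518
Then add 0.3767 M of L.
Step 2:
                  J         L         D
  I         0.02521     1.511   0.00679
  C       -0.001077 -7.1776e-04  0.001077
  E         0.02413      1.51  0.007867
  solve Keq expr → x = 3.5888e-04; check Q = 0.01518
Then add 0.04148 M of J.
Step 3:
                  J         L         D
  I         0.06561      1.51  0.007867
  C        -0.01016 -0.006771   0.01016
  E         0.05546     1.504   0.01802
  solve Keq expr → x = 0.003385; check Q = 0.01518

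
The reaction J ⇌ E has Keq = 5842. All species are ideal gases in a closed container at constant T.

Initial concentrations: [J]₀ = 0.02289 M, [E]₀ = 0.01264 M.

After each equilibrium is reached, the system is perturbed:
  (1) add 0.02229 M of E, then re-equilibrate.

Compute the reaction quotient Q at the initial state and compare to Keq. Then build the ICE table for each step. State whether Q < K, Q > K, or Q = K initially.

Q₀ = 0.5522; Q < K (proceeds forward)

Q₀ = 0.5522 vs Keq = 5842 ⇒ Q<K, forward
Step 1:
                  J         E
  init      0.02289   0.01264
  Δ        -0.02288   0.02288
  eq      6.0808e-06   0.03552
  solve Keq expr → x = 0.02288; check Q = 5842
Then add 0.02229 M of E.
Step 2:
                  J         E
  init    6.0808e-06   0.05781
  Δ       3.8148e-06 -3.8148e-06
  eq      9.8956e-06   0.05781
  solve Keq expr → x = -3.8148e-06; check Q = 5842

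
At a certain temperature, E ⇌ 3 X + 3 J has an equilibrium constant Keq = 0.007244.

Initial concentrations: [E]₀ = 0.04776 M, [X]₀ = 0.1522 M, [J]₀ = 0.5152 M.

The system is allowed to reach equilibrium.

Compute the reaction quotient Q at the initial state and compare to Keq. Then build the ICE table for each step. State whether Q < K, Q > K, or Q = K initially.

Q₀ = 0.0101; Q > K (proceeds reverse)

Q₀ = 0.0101 vs Keq = 0.007244 ⇒ Q>K, reverse
Step 1:
                    E           X           J
  init        0.04776      0.1522      0.5152
  Δ           0.00335    -0.01005    -0.01005
  eq          0.05111      0.1421      0.5051
  solve Keq expr → x = -0.00335; check Q = 0.007244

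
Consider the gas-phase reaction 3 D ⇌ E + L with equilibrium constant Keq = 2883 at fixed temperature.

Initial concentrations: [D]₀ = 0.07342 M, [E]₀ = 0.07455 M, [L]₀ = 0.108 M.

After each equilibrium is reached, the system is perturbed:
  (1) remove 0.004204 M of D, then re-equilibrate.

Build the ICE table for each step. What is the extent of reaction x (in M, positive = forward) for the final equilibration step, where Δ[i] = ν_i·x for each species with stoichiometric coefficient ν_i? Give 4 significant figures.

x = -0.001356 M

Q₀ = 20.34 vs Keq = 2883 ⇒ Q<K, forward
Step 1:
                  D         E         L
  init      0.07342   0.07455     0.108
  Δ        -0.05738   0.01913   0.01913
  eq        0.01604   0.09368    0.1271
  solve Keq expr → x = 0.01913; check Q = 2883
Then remove 0.004204 M of D.
Step 2:
                  D         E         L
  init      0.01184   0.09368    0.1271
  Δ        0.004069 -0.001356 -0.001356
  eq        0.01591   0.09232    0.1258
  solve Keq expr → x = -0.001356; check Q = 2883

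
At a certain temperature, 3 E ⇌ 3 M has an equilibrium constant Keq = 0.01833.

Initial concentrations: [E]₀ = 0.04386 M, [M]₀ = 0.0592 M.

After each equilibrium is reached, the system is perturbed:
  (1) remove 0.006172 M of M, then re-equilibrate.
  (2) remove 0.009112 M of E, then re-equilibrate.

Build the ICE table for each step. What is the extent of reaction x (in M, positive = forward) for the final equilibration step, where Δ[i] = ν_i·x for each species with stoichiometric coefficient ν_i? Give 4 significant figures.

Q₀ = 2.459 vs Keq = 0.01833 ⇒ Q>K, reverse
Step 1:
                    E           M
  Initial     0.04386      0.0592
  Change       0.0377     -0.0377
  Equil       0.08156      0.0215
  solve Keq expr → x = -0.01257; check Q = 0.01833
Then remove 0.006172 M of M.
Step 2:
                    E           M
  Initial     0.08156     0.01533
  Change    -0.004884    0.004884
  Equil       0.07667     0.02022
  solve Keq expr → x = 0.001628; check Q = 0.01833
Then remove 0.009112 M of E.
Step 3:
                    E           M
  Initial     0.06756     0.02022
  Change     0.001901   -0.001901
  Equil       0.06946     0.01831
  solve Keq expr → x = -6.3374e-04; check Q = 0.01833

x = -6.3374e-04 M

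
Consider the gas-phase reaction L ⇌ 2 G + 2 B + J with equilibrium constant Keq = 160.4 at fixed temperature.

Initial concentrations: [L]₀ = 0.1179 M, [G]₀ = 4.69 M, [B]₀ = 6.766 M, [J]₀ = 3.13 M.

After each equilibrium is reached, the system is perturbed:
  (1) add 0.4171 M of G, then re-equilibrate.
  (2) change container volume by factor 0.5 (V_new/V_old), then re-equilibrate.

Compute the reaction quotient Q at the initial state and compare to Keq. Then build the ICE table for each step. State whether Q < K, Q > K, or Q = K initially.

Q₀ = 2.6733e+04; Q > K (proceeds reverse)

Q₀ = 2.6733e+04 vs Keq = 160.4 ⇒ Q>K, reverse
Step 1:
                   L          G          B          J
  Initial     0.1179       4.69      6.766       3.13
  Change       1.177     -2.353     -2.353     -1.177
  Equil        1.295      2.337      4.413      1.953
  solve Keq expr → x = -1.177; check Q = 160.4
Then add 0.4171 M of G.
Step 2:
                   L          G          B          J
  Initial      1.295      2.754      4.413      1.953
  Change     0.08883    -0.1777    -0.1777   -0.08883
  Equil        1.383      2.576      4.235      1.864
  solve Keq expr → x = -0.08883; check Q = 160.4
Then change container volume by factor 0.5 (V_new/V_old).
Step 3:
                   L          G          B          J
  Initial      2.767      5.152       8.47      3.729
  Change       1.237     -2.474     -2.474     -1.237
  Equil        4.004      2.678      5.996      2.492
  solve Keq expr → x = -1.237; check Q = 160.4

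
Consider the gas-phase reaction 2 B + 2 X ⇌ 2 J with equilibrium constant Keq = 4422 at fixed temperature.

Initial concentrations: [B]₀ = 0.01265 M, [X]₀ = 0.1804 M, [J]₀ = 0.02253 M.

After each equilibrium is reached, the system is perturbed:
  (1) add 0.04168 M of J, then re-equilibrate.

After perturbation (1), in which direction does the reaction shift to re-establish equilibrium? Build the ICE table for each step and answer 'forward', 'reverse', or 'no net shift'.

Direction: reverse

Q₀ = 97.47 vs Keq = 4422 ⇒ Q<K, forward
Step 1:
                    B           X           J
  init        0.01265      0.1804     0.02253
  Δ           -0.0098     -0.0098      0.0098
  eq          0.00285      0.1706     0.03233
  solve Keq expr → x = 0.0049; check Q = 4422
Then add 0.04168 M of J.
Step 2:
                    B           X           J
  init        0.00285      0.1706     0.07401
  Δ          0.003269    0.003269   -0.003269
  eq         0.006118      0.1739     0.07074
  solve Keq expr → x = -0.001634; check Q = 4422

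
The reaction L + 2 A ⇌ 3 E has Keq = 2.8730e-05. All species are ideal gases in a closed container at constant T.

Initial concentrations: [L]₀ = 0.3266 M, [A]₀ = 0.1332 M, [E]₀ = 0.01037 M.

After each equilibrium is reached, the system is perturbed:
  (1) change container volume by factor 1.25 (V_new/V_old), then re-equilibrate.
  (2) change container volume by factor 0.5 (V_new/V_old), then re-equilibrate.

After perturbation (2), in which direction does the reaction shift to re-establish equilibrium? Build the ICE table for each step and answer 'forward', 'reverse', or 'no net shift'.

Direction: no net shift

Q₀ = 1.9245e-04 vs Keq = 2.8730e-05 ⇒ Q>K, reverse
Step 1:
                   L          A          E
  init        0.3266     0.1332    0.01037
  Δ         0.001591   0.003182  -0.004773
  eq          0.3282     0.1364   0.005597
  solve Keq expr → x = -0.001591; check Q = 2.8730e-05
Then change container volume by factor 1.25 (V_new/V_old).
Step 2:
                   L          A          E
  init        0.2626     0.1091   0.004478
  Δ                0          0          0
  eq          0.2626     0.1091   0.004478
  solve Keq expr → x = 0; check Q = 2.8730e-05
Then change container volume by factor 0.5 (V_new/V_old).
Step 3:
                   L          A          E
  init        0.5251     0.2182   0.008956
  Δ                0          0          0
  eq          0.5251     0.2182   0.008956
  solve Keq expr → x = 0; check Q = 2.8730e-05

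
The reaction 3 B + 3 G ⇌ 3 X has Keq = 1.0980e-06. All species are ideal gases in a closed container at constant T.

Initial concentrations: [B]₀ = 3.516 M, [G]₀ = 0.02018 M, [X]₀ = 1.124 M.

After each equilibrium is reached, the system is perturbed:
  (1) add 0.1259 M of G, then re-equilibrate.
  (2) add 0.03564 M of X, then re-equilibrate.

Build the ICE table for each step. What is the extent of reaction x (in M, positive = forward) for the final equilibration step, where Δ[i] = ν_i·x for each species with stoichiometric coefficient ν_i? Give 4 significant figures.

x = -0.01121 M

Q₀ = 3975 vs Keq = 1.0980e-06 ⇒ Q>K, reverse
Step 1:
                   B          G          X
  Initial      3.516    0.02018      1.124
  Change       1.072      1.072     -1.072
  Equil        4.588      1.092    0.05171
  solve Keq expr → x = -0.3574; check Q = 1.0980e-06
Then add 0.1259 M of G.
Step 2:
                   B          G          X
  Initial      4.588      1.218    0.05171
  Change   -0.005623  -0.005623   0.005623
  Equil        4.583      1.213    0.05734
  solve Keq expr → x = 0.001874; check Q = 1.0980e-06
Then add 0.03564 M of X.
Step 3:
                   B          G          X
  Initial      4.583      1.213    0.09298
  Change     0.03362    0.03362   -0.03362
  Equil        4.616      1.246    0.05936
  solve Keq expr → x = -0.01121; check Q = 1.0980e-06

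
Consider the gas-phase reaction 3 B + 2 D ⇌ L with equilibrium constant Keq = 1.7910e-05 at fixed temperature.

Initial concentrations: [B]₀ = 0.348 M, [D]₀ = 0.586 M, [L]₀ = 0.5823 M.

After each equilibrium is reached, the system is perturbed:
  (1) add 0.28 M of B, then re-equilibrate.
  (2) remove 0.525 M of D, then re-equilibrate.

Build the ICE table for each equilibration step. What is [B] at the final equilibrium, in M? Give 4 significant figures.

Q₀ = 40.24 vs Keq = 1.7910e-05 ⇒ Q>K, reverse
Step 1:
                   B          D          L
  init         0.348      0.586     0.5823
  Δ            1.745      1.164    -0.5818
  eq           2.093       1.75 5.0295e-04
  solve Keq expr → x = -0.5818; check Q = 1.7910e-05
Then add 0.28 M of B.
Step 2:
                   B          D          L
  init         2.373       1.75 5.0295e-04
  Δ       -6.8697e-04 -4.5798e-04 2.2899e-04
  eq           2.373      1.749 7.3194e-04
  solve Keq expr → x = 2.2899e-04; check Q = 1.7910e-05
Then remove 0.525 M of D.
Step 3:
                   B          D          L
  init         2.373      1.224 7.3194e-04
  Δ         0.001117 7.4499e-04 -3.7250e-04
  eq           2.374      1.225 3.5944e-04
  solve Keq expr → x = -3.7250e-04; check Q = 1.7910e-05

[B]_eq = 2.374 M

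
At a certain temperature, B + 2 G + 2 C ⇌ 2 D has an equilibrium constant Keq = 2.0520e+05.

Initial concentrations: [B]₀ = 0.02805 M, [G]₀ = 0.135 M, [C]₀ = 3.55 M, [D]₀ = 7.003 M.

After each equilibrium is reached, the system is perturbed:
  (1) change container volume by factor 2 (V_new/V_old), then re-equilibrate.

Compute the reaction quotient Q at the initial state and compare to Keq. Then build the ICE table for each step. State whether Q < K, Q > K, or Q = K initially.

Q₀ = 7612; Q < K (proceeds forward)

Q₀ = 7612 vs Keq = 2.0520e+05 ⇒ Q<K, forward
Step 1:
                    B           G           C           D
  init        0.02805       0.135        3.55       7.003
  Δ          -0.02527    -0.05055    -0.05055     0.05055
  eq         0.002776     0.08445       3.499       7.054
  solve Keq expr → x = 0.02527; check Q = 2.0520e+05
Then change container volume by factor 2 (V_new/V_old).
Step 2:
                    B           G           C           D
  init       0.001388     0.04223        1.75       3.527
  Δ          0.005481     0.01096     0.01096    -0.01096
  eq         0.006869     0.05319       1.761       3.516
  solve Keq expr → x = -0.005481; check Q = 2.0520e+05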